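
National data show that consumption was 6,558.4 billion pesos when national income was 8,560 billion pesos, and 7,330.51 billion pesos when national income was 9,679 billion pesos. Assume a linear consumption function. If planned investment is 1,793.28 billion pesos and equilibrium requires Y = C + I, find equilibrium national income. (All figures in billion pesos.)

MPC = (7330.51 − 6558.4)/(9679 − 8560) = 772.11/1119 = 0.69
a = 6558.4 − 0.69(8560) = 652
Equilibrium: Y = 652 + 0.69Y + 1793.28
0.31Y = 2445.28, so Y = 2445.28/0.31 = 7888

Y = 7888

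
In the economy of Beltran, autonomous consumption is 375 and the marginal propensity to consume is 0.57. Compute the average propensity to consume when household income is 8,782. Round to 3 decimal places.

APC = 0.613

C = 375 + 0.57(8782) = 5380.74
APC = C/Y = 5380.74/8782 = 0.613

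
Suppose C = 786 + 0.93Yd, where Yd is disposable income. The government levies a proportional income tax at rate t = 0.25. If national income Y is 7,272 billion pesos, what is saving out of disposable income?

S = -404.22

Yd = (1 − 0.25)(7272) = 0.75(7272) = 5454
C = 786 + 0.93(5454) = 786 + 5072.22 = 5858.22
S = Yd − C = 5454 − 5858.22 = -404.22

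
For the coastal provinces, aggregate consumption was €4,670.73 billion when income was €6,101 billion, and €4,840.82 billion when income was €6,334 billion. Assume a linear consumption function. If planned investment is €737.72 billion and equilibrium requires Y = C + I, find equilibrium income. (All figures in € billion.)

Y = 3536

MPC = (4840.82 − 4670.73)/(6334 − 6101) = 170.09/233 = 0.73
a = 4670.73 − 0.73(6101) = 217
Equilibrium: Y = 217 + 0.73Y + 737.72
0.27Y = 954.72, so Y = 954.72/0.27 = 3536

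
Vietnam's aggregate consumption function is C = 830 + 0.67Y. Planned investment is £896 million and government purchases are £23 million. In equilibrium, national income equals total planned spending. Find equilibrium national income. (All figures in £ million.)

Y = C + I + G = 830 + 0.67Y + 896 + 23
Y − 0.67Y = 1749
0.33Y = 1749, so Y = 1749/0.33 = 5300

Y = 5300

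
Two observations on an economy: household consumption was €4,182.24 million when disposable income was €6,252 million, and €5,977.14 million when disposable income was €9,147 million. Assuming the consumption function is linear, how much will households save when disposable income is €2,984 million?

MPC = (5977.14 − 4182.24)/(9147 − 6252) = 1794.9/2895 = 0.62
a = 4182.24 − 0.62(6252) = 4182.24 − 3876.24 = 306
C = 306 + 0.62(2984) = 2156.08
S = 2984 − 2156.08 = 827.92

S = 827.92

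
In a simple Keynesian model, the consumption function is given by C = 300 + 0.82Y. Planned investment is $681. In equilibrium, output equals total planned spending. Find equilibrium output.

Y = C + I = 300 + 0.82Y + 681
Y − 0.82Y = 981
0.18Y = 981, so Y = 981/0.18 = 5450

Y = 5450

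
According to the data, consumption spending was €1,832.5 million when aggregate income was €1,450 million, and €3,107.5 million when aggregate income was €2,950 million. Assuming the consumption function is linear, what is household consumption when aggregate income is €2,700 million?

C = 2895

MPC = (3107.5 − 1832.5)/(2950 − 1450) = 1275/1500 = 0.85
a = 1832.5 − 0.85(1450) = 1832.5 − 1232.5 = 600
C = 600 + 0.85(2700) = 600 + 2295 = 2895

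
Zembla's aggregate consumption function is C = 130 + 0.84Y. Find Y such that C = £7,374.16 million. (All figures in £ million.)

130 + 0.84Y = 7374.16
0.84Y = 7244.16, so Y = 7244.16/0.84 = 8624

Y = 8624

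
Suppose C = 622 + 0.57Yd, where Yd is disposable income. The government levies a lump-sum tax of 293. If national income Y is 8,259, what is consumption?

C = 5162.62

Yd = Y − T = 8259 − 293 = 7966
C = 622 + 0.57(7966) = 622 + 4540.62 = 5162.62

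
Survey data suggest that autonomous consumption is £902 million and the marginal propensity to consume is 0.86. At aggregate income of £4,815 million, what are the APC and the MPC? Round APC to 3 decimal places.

MPC = 0.86 (the slope of the consumption function)
C = 902 + 0.86(4815) = 5042.9, so APC = 5042.9/4815 = 1.047

APC = 1.047; MPC = 0.86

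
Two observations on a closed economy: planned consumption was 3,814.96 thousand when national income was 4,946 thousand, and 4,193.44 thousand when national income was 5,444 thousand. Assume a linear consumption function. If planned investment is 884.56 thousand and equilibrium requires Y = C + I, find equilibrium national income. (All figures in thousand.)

MPC = (4193.44 − 3814.96)/(5444 − 4946) = 378.48/498 = 0.76
a = 3814.96 − 0.76(4946) = 56
Equilibrium: Y = 56 + 0.76Y + 884.56
0.24Y = 940.56, so Y = 940.56/0.24 = 3919

Y = 3919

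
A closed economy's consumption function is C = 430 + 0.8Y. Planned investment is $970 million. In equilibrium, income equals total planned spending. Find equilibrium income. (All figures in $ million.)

Y = 7000

Y = C + I = 430 + 0.8Y + 970
Y − 0.8Y = 1400
0.2Y = 1400, so Y = 1400/0.2 = 7000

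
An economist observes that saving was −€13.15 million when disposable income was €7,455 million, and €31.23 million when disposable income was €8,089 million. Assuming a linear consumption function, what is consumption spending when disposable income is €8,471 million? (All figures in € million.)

C = 8413.03

MPS = ΔS/ΔY = (31.23 − (-13.15))/(8089 − 7455) = 44.38/634 = 0.07
MPC = 1 − MPS = 0.93
Autonomous saving = -13.15 − 0.07(7455) = -535, so a = 535
C = 535 + 0.93(8471) = 535 + 7878.03 = 8413.03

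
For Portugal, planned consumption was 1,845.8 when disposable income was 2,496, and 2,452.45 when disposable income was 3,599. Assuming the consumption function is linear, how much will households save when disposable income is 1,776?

S = 326.2

MPC = (2452.45 − 1845.8)/(3599 − 2496) = 606.65/1103 = 0.55
a = 1845.8 − 0.55(2496) = 1845.8 − 1372.8 = 473
C = 473 + 0.55(1776) = 1449.8
S = 1776 − 1449.8 = 326.2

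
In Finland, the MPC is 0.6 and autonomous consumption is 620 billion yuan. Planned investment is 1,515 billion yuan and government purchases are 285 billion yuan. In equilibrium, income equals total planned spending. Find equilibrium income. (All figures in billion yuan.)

Y = 6050

Y = C + I + G = 620 + 0.6Y + 1515 + 285
Y − 0.6Y = 2420
0.4Y = 2420, so Y = 2420/0.4 = 6050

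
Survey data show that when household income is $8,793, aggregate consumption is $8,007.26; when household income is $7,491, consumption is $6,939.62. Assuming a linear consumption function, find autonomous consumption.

a = 797

MPC = ΔC/ΔY = (8007.26 − 6939.62)/(8793 − 7491) = 1067.64/1302 = 0.82
a = C − MPC·Y = 6939.62 − 0.82(7491) = 6939.62 − 6142.62 = 797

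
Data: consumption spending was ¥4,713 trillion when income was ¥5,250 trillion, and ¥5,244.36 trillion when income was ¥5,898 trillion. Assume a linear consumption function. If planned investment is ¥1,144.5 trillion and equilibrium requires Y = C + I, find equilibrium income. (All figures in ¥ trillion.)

Y = 8625

MPC = (5244.36 − 4713)/(5898 − 5250) = 531.36/648 = 0.82
a = 4713 − 0.82(5250) = 408
Equilibrium: Y = 408 + 0.82Y + 1144.5
0.18Y = 1552.5, so Y = 1552.5/0.18 = 8625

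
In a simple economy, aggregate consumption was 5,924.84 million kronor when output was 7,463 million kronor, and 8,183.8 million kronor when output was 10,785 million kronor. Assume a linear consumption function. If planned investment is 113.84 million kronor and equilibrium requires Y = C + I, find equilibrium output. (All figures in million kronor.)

Y = 3012

MPC = (8183.8 − 5924.84)/(10785 − 7463) = 2258.96/3322 = 0.68
a = 5924.84 − 0.68(7463) = 850
Equilibrium: Y = 850 + 0.68Y + 113.84
0.32Y = 963.84, so Y = 963.84/0.32 = 3012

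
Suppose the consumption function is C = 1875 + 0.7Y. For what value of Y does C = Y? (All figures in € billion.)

Y = 6250

At break-even, C = Y: 1875 + 0.7Y = Y
0.3Y = 1875, so Y = 1875/0.3 = 6250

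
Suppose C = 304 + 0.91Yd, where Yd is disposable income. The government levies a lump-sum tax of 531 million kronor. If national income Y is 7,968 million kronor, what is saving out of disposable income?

Yd = Y − T = 7968 − 531 = 7437
C = 304 + 0.91(7437) = 304 + 6767.67 = 7071.67
S = Yd − C = 7437 − 7071.67 = 365.33

S = 365.33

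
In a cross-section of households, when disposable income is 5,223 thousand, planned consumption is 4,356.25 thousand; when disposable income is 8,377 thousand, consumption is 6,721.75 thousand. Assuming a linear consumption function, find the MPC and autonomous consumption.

MPC = 0.75; a = 439

MPC = ΔC/ΔY = (6721.75 − 4356.25)/(8377 − 5223) = 2365.5/3154 = 0.75
a = C − MPC·Y = 4356.25 − 0.75(5223) = 4356.25 − 3917.25 = 439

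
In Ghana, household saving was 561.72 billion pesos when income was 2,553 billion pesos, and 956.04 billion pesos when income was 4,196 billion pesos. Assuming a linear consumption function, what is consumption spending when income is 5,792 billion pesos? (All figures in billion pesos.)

C = 4452.92

MPS = ΔS/ΔY = (956.04 − 561.72)/(4196 − 2553) = 394.32/1643 = 0.24
MPC = 1 − MPS = 0.76
Autonomous saving = 561.72 − 0.24(2553) = -51, so a = 51
C = 51 + 0.76(5792) = 51 + 4401.92 = 4452.92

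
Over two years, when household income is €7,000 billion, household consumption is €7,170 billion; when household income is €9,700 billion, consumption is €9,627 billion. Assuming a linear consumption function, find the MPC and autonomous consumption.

MPC = ΔC/ΔY = (9627 − 7170)/(9700 − 7000) = 2457/2700 = 0.91
a = C − MPC·Y = 7170 − 0.91(7000) = 7170 − 6370 = 800

MPC = 0.91; a = 800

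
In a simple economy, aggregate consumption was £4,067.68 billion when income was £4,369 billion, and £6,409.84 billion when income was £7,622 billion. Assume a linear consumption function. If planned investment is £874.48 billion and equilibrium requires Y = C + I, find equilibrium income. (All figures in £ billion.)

Y = 6416

MPC = (6409.84 − 4067.68)/(7622 − 4369) = 2342.16/3253 = 0.72
a = 4067.68 − 0.72(4369) = 922
Equilibrium: Y = 922 + 0.72Y + 874.48
0.28Y = 1796.48, so Y = 1796.48/0.28 = 6416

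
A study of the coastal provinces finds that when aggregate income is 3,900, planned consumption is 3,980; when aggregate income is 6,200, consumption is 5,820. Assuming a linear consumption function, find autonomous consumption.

a = 860

MPC = ΔC/ΔY = (5820 − 3980)/(6200 − 3900) = 1840/2300 = 0.8
a = C − MPC·Y = 3980 − 0.8(3900) = 3980 − 3120 = 860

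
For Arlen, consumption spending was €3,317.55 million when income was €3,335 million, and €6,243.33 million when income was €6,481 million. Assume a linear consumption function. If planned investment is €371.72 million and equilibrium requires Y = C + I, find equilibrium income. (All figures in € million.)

MPC = (6243.33 − 3317.55)/(6481 − 3335) = 2925.78/3146 = 0.93
a = 3317.55 − 0.93(3335) = 216
Equilibrium: Y = 216 + 0.93Y + 371.72
0.07Y = 587.72, so Y = 587.72/0.07 = 8396

Y = 8396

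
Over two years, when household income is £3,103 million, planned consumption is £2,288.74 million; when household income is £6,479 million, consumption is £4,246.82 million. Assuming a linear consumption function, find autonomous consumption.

a = 489

MPC = ΔC/ΔY = (4246.82 − 2288.74)/(6479 − 3103) = 1958.08/3376 = 0.58
a = C − MPC·Y = 2288.74 − 0.58(3103) = 2288.74 − 1799.74 = 489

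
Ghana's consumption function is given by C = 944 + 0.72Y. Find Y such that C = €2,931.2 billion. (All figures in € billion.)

Y = 2760

944 + 0.72Y = 2931.2
0.72Y = 1987.2, so Y = 1987.2/0.72 = 2760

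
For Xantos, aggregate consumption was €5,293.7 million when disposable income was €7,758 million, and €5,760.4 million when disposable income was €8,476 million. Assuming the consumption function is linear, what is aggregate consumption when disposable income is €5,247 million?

C = 3661.55

MPC = (5760.4 − 5293.7)/(8476 − 7758) = 466.7/718 = 0.65
a = 5293.7 − 0.65(7758) = 5293.7 − 5042.7 = 251
C = 251 + 0.65(5247) = 251 + 3410.55 = 3661.55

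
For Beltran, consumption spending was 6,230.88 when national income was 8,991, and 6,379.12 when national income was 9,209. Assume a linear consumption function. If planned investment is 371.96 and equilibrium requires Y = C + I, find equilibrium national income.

Y = 1528

MPC = (6379.12 − 6230.88)/(9209 − 8991) = 148.24/218 = 0.68
a = 6230.88 − 0.68(8991) = 117
Equilibrium: Y = 117 + 0.68Y + 371.96
0.32Y = 488.96, so Y = 488.96/0.32 = 1528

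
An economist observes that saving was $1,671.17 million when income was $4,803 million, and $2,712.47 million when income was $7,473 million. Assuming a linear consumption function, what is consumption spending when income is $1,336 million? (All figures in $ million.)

MPS = ΔS/ΔY = (2712.47 − 1671.17)/(7473 − 4803) = 1041.3/2670 = 0.39
MPC = 1 − MPS = 0.61
Autonomous saving = 1671.17 − 0.39(4803) = -202, so a = 202
C = 202 + 0.61(1336) = 202 + 814.96 = 1016.96

C = 1016.96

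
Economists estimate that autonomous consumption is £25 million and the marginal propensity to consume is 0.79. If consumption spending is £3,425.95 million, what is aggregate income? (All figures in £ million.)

25 + 0.79Y = 3425.95
0.79Y = 3400.95, so Y = 3400.95/0.79 = 4305

Y = 4305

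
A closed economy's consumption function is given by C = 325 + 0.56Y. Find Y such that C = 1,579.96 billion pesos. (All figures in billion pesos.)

Y = 2241

325 + 0.56Y = 1579.96
0.56Y = 1254.96, so Y = 1254.96/0.56 = 2241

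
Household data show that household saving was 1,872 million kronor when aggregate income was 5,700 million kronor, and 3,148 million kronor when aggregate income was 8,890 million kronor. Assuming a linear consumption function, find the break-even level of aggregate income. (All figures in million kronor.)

MPS = ΔS/ΔY = (3148 − 1872)/(8890 − 5700) = 1276/3190 = 0.4
MPC = 1 − MPS = 0.6
From S(5700) = 1872: −a + 0.4(5700) = 1872, so a = 2280 − 1872 = 408
Break-even (S = 0): Y = a/MPS = 408/0.4 = 1020

Y = 1020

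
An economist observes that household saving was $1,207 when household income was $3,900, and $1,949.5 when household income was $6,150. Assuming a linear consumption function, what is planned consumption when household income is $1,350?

MPS = ΔS/ΔY = (1949.5 − 1207)/(6150 − 3900) = 742.5/2250 = 0.33
MPC = 1 − MPS = 0.67
Autonomous saving = 1207 − 0.33(3900) = -80, so a = 80
C = 80 + 0.67(1350) = 80 + 904.5 = 984.5

C = 984.5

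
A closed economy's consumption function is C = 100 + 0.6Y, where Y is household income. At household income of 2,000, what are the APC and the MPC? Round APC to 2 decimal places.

APC = 0.65; MPC = 0.6

MPC = 0.6 (the slope of the consumption function)
C = 100 + 0.6(2000) = 1300, so APC = 1300/2000 = 0.65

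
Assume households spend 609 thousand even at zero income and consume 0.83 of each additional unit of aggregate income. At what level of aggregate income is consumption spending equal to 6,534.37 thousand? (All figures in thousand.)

Y = 7139

609 + 0.83Y = 6534.37
0.83Y = 5925.37, so Y = 5925.37/0.83 = 7139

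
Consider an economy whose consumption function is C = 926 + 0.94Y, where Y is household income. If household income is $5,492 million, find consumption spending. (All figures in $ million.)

C = 6088.48

C = 926 + 0.94(5492) = 926 + 5162.48 = 6088.48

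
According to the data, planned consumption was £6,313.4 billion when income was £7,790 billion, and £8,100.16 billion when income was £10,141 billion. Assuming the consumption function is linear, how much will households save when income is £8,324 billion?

S = 1604.76

MPC = (8100.16 − 6313.4)/(10141 − 7790) = 1786.76/2351 = 0.76
a = 6313.4 − 0.76(7790) = 6313.4 − 5920.4 = 393
C = 393 + 0.76(8324) = 6719.24
S = 8324 − 6719.24 = 1604.76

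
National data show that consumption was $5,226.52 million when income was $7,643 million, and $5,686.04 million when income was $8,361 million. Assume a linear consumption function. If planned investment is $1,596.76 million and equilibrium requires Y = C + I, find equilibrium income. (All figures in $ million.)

MPC = (5686.04 − 5226.52)/(8361 − 7643) = 459.52/718 = 0.64
a = 5226.52 − 0.64(7643) = 335
Equilibrium: Y = 335 + 0.64Y + 1596.76
0.36Y = 1931.76, so Y = 1931.76/0.36 = 5366

Y = 5366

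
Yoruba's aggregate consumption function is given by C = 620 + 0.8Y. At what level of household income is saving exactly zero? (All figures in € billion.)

Y = 3100

At break-even, C = Y: 620 + 0.8Y = Y
0.2Y = 620, so Y = 620/0.2 = 3100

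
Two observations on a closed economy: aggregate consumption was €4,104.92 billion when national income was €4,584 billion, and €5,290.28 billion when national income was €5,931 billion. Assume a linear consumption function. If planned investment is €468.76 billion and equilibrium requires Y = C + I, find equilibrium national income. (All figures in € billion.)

Y = 4498

MPC = (5290.28 − 4104.92)/(5931 − 4584) = 1185.36/1347 = 0.88
a = 4104.92 − 0.88(4584) = 71
Equilibrium: Y = 71 + 0.88Y + 468.76
0.12Y = 539.76, so Y = 539.76/0.12 = 4498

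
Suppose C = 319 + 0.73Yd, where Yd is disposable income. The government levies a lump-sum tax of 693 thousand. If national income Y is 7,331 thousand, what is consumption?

Yd = Y − T = 7331 − 693 = 6638
C = 319 + 0.73(6638) = 319 + 4845.74 = 5164.74

C = 5164.74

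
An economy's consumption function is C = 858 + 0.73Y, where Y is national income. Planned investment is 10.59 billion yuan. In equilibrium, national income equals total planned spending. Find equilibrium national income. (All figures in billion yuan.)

Y = 3217

Y = C + I = 858 + 0.73Y + 10.59
Y − 0.73Y = 868.59
0.27Y = 868.59, so Y = 868.59/0.27 = 3217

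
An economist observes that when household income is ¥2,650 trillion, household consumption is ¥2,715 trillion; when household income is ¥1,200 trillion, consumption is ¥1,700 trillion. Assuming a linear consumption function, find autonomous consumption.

MPC = ΔC/ΔY = (2715 − 1700)/(2650 − 1200) = 1015/1450 = 0.7
a = C − MPC·Y = 1700 − 0.7(1200) = 1700 − 840 = 860

a = 860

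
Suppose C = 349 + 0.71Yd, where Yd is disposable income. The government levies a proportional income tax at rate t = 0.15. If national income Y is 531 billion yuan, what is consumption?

Yd = (1 − 0.15)(531) = 0.85(531) = 451.35
C = 349 + 0.71(451.35) = 349 + 320.4585 = 669.4585

C = 669.4585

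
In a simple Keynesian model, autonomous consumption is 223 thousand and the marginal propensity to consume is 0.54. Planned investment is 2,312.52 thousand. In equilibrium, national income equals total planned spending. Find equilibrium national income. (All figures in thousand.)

Y = 5512

Y = C + I = 223 + 0.54Y + 2312.52
Y − 0.54Y = 2535.52
0.46Y = 2535.52, so Y = 2535.52/0.46 = 5512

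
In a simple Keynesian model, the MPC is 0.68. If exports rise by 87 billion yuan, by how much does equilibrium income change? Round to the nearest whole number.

The multiplier is 1/(1 − MPC) = 1/0.32.
ΔY = 87/0.32 = 271.88 ≈ 272

ΔY ≈ 272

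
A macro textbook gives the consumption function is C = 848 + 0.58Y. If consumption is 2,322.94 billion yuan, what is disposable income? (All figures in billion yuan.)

Y = 2543

848 + 0.58Y = 2322.94
0.58Y = 1474.94, so Y = 1474.94/0.58 = 2543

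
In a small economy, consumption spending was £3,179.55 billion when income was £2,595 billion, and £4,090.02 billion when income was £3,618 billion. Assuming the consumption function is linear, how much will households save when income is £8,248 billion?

MPC = (4090.02 − 3179.55)/(3618 − 2595) = 910.47/1023 = 0.89
a = 3179.55 − 0.89(2595) = 3179.55 − 2309.55 = 870
C = 870 + 0.89(8248) = 8210.72
S = 8248 − 8210.72 = 37.28

S = 37.28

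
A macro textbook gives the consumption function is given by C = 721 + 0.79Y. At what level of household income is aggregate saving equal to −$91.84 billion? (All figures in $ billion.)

Y = 2996

S = Y − C = -721 + 0.21Y
-721 + 0.21Y = -91.84, so 0.21Y = 629.16 and Y = 2996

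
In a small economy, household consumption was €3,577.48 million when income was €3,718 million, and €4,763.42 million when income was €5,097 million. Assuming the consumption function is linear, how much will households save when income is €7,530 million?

MPC = (4763.42 − 3577.48)/(5097 − 3718) = 1185.94/1379 = 0.86
a = 3577.48 − 0.86(3718) = 3577.48 − 3197.48 = 380
C = 380 + 0.86(7530) = 6855.8
S = 7530 − 6855.8 = 674.2

S = 674.2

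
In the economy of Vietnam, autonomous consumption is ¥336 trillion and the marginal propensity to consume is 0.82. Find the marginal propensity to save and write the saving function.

MPS = 0.18; S = -336 + 0.18Y

MPS = 1 − MPC = 1 − 0.82 = 0.18
S = Y − C = -336 + 0.18Y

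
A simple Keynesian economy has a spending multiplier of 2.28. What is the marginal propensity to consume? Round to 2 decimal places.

MPC = 0.56

k = 1/(1 − MPC), so 1 − MPC = 1/k = 1/2.28 = 0.4386
MPC = 1 − 0.4386 = 0.56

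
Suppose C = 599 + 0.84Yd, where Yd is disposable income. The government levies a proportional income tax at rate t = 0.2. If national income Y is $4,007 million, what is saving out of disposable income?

Yd = (1 − 0.2)(4007) = 0.8(4007) = 3205.6
C = 599 + 0.84(3205.6) = 599 + 2692.704 = 3291.704
S = Yd − C = 3205.6 − 3291.704 = -86.104

S = -86.104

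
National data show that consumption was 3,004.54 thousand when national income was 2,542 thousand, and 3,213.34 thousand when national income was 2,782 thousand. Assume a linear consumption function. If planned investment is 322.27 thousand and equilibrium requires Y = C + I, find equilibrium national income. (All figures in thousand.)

MPC = (3213.34 − 3004.54)/(2782 − 2542) = 208.8/240 = 0.87
a = 3004.54 − 0.87(2542) = 793
Equilibrium: Y = 793 + 0.87Y + 322.27
0.13Y = 1115.27, so Y = 1115.27/0.13 = 8579

Y = 8579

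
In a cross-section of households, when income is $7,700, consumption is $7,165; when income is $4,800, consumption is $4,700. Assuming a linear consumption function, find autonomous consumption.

MPC = ΔC/ΔY = (7165 − 4700)/(7700 − 4800) = 2465/2900 = 0.85
a = C − MPC·Y = 4700 − 0.85(4800) = 4700 − 4080 = 620

a = 620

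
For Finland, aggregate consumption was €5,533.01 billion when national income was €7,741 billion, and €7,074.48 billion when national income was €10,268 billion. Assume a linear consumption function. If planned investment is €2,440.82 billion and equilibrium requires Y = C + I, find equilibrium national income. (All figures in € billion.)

Y = 8338

MPC = (7074.48 − 5533.01)/(10268 − 7741) = 1541.47/2527 = 0.61
a = 5533.01 − 0.61(7741) = 811
Equilibrium: Y = 811 + 0.61Y + 2440.82
0.39Y = 3251.82, so Y = 3251.82/0.39 = 8338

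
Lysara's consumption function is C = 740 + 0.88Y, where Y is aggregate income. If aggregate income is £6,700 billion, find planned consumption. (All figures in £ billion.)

C = 6636

C = 740 + 0.88(6700) = 740 + 5896 = 6636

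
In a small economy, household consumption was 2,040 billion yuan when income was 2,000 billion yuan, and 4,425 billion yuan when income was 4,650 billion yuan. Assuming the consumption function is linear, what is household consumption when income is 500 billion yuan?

C = 690

MPC = (4425 − 2040)/(4650 − 2000) = 2385/2650 = 0.9
a = 2040 − 0.9(2000) = 2040 − 1800 = 240
C = 240 + 0.9(500) = 240 + 450 = 690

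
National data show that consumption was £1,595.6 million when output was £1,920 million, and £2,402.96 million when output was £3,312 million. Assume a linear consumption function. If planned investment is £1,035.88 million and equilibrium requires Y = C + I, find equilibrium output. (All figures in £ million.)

Y = 3614

MPC = (2402.96 − 1595.6)/(3312 − 1920) = 807.36/1392 = 0.58
a = 1595.6 − 0.58(1920) = 482
Equilibrium: Y = 482 + 0.58Y + 1035.88
0.42Y = 1517.88, so Y = 1517.88/0.42 = 3614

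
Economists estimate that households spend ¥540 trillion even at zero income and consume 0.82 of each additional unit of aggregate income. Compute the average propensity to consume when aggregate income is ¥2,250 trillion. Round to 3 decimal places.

APC = 1.060

C = 540 + 0.82(2250) = 2385
APC = C/Y = 2385/2250 = 1.060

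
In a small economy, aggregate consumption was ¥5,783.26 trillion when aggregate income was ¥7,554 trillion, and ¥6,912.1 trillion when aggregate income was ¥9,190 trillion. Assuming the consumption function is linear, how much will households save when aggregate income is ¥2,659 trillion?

MPC = (6912.1 − 5783.26)/(9190 − 7554) = 1128.84/1636 = 0.69
a = 5783.26 − 0.69(7554) = 5783.26 − 5212.26 = 571
C = 571 + 0.69(2659) = 2405.71
S = 2659 − 2405.71 = 253.29

S = 253.29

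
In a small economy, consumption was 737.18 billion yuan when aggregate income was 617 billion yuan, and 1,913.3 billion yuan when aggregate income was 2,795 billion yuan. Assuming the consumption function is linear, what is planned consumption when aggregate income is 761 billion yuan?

C = 814.94

MPC = (1913.3 − 737.18)/(2795 − 617) = 1176.12/2178 = 0.54
a = 737.18 − 0.54(617) = 737.18 − 333.18 = 404
C = 404 + 0.54(761) = 404 + 410.94 = 814.94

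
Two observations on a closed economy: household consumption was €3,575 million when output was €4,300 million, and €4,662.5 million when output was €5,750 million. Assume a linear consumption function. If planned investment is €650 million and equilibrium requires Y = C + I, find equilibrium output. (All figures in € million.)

MPC = (4662.5 − 3575)/(5750 − 4300) = 1087.5/1450 = 0.75
a = 3575 − 0.75(4300) = 350
Equilibrium: Y = 350 + 0.75Y + 650
0.25Y = 1000, so Y = 1000/0.25 = 4000

Y = 4000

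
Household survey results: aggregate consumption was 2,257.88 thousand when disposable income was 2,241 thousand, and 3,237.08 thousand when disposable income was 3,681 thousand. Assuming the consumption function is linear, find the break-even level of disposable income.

Y = 2293.75

MPC = (3237.08 − 2257.88)/(3681 − 2241) = 979.2/1440 = 0.68
a = 2257.88 − 0.68(2241) = 2257.88 − 1523.88 = 734
Break-even: Y = a/(1−MPC) = 734/0.32 = 2293.75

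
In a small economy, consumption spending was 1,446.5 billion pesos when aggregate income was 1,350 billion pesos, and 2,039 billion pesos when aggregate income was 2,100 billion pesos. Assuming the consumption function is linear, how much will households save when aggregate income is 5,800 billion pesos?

MPC = (2039 − 1446.5)/(2100 − 1350) = 592.5/750 = 0.79
a = 1446.5 − 0.79(1350) = 1446.5 − 1066.5 = 380
C = 380 + 0.79(5800) = 4962
S = 5800 − 4962 = 838

S = 838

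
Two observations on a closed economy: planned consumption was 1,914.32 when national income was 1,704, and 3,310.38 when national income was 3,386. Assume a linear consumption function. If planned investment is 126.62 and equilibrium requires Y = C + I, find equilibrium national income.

Y = 3686

MPC = (3310.38 − 1914.32)/(3386 − 1704) = 1396.06/1682 = 0.83
a = 1914.32 − 0.83(1704) = 500
Equilibrium: Y = 500 + 0.83Y + 126.62
0.17Y = 626.62, so Y = 626.62/0.17 = 3686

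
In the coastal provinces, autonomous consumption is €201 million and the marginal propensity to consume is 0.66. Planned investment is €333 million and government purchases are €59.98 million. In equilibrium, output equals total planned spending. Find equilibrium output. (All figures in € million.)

Y = 1747

Y = C + I + G = 201 + 0.66Y + 333 + 59.98
Y − 0.66Y = 593.98
0.34Y = 593.98, so Y = 593.98/0.34 = 1747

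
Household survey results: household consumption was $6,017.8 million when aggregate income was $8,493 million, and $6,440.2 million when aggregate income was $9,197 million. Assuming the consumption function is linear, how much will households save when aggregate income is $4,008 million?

MPC = (6440.2 − 6017.8)/(9197 − 8493) = 422.4/704 = 0.6
a = 6017.8 − 0.6(8493) = 6017.8 − 5095.8 = 922
C = 922 + 0.6(4008) = 3326.8
S = 4008 − 3326.8 = 681.2

S = 681.2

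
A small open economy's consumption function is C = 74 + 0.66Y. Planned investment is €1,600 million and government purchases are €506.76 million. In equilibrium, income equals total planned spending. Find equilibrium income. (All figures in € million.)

Y = C + I + G = 74 + 0.66Y + 1600 + 506.76
Y − 0.66Y = 2180.76
0.34Y = 2180.76, so Y = 2180.76/0.34 = 6414

Y = 6414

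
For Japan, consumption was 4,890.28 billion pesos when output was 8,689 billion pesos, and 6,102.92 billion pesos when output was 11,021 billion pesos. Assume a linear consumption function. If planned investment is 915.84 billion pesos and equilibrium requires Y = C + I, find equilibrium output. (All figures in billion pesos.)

Y = 2683

MPC = (6102.92 − 4890.28)/(11021 − 8689) = 1212.64/2332 = 0.52
a = 4890.28 − 0.52(8689) = 372
Equilibrium: Y = 372 + 0.52Y + 915.84
0.48Y = 1287.84, so Y = 1287.84/0.48 = 2683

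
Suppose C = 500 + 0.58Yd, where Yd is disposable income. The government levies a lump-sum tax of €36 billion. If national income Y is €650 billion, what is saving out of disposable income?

Yd = Y − T = 650 − 36 = 614
C = 500 + 0.58(614) = 500 + 356.12 = 856.12
S = Yd − C = 614 − 856.12 = -242.12

S = -242.12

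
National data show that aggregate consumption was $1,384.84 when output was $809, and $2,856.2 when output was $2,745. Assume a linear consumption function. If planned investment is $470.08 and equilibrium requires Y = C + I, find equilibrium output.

Y = 5167

MPC = (2856.2 − 1384.84)/(2745 − 809) = 1471.36/1936 = 0.76
a = 1384.84 − 0.76(809) = 770
Equilibrium: Y = 770 + 0.76Y + 470.08
0.24Y = 1240.08, so Y = 1240.08/0.24 = 5167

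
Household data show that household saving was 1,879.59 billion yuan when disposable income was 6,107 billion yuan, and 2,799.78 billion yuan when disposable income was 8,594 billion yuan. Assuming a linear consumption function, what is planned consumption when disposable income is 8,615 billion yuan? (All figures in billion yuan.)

MPS = ΔS/ΔY = (2799.78 − 1879.59)/(8594 − 6107) = 920.19/2487 = 0.37
MPC = 1 − MPS = 0.63
Autonomous saving = 1879.59 − 0.37(6107) = -380, so a = 380
C = 380 + 0.63(8615) = 380 + 5427.45 = 5807.45

C = 5807.45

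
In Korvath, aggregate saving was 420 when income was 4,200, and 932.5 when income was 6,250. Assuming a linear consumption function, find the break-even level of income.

MPS = ΔS/ΔY = (932.5 − 420)/(6250 − 4200) = 512.5/2050 = 0.25
MPC = 1 − MPS = 0.75
From S(4200) = 420: −a + 0.25(4200) = 420, so a = 1050 − 420 = 630
Break-even (S = 0): Y = a/MPS = 630/0.25 = 2520

Y = 2520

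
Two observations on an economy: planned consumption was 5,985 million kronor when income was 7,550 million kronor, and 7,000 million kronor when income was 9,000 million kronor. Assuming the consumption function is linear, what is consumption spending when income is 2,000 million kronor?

C = 2100

MPC = (7000 − 5985)/(9000 − 7550) = 1015/1450 = 0.7
a = 5985 − 0.7(7550) = 5985 − 5285 = 700
C = 700 + 0.7(2000) = 700 + 1400 = 2100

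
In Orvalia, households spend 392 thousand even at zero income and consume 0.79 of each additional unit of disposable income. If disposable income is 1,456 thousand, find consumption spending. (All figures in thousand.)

C = 1542.24

C = 392 + 0.79(1456) = 392 + 1150.24 = 1542.24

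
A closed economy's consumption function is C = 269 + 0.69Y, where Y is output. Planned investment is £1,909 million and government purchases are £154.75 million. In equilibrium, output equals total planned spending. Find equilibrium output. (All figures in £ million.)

Y = C + I + G = 269 + 0.69Y + 1909 + 154.75
Y − 0.69Y = 2332.75
0.31Y = 2332.75, so Y = 2332.75/0.31 = 7525

Y = 7525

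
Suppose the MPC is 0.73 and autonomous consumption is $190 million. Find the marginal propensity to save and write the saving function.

MPS = 0.27; S = -190 + 0.27Y

MPS = 1 − MPC = 1 − 0.73 = 0.27
S = Y − C = -190 + 0.27Y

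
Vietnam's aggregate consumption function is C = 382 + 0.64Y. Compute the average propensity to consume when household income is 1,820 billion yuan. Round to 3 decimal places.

APC = 0.850

C = 382 + 0.64(1820) = 1546.8
APC = C/Y = 1546.8/1820 = 0.850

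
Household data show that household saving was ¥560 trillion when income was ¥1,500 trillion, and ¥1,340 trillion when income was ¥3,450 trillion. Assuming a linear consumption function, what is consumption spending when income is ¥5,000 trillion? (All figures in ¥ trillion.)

MPS = ΔS/ΔY = (1340 − 560)/(3450 − 1500) = 780/1950 = 0.4
MPC = 1 − MPS = 0.6
Autonomous saving = 560 − 0.4(1500) = -40, so a = 40
C = 40 + 0.6(5000) = 40 + 3000 = 3040

C = 3040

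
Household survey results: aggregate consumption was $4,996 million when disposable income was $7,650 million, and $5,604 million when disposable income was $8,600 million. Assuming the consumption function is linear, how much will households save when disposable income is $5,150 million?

S = 1754

MPC = (5604 − 4996)/(8600 − 7650) = 608/950 = 0.64
a = 4996 − 0.64(7650) = 4996 − 4896 = 100
C = 100 + 0.64(5150) = 3396
S = 5150 − 3396 = 1754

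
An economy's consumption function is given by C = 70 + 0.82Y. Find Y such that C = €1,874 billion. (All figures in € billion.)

70 + 0.82Y = 1874
0.82Y = 1804, so Y = 1804/0.82 = 2200

Y = 2200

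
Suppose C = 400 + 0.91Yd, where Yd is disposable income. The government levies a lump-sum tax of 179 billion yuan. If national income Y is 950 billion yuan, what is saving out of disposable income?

S = -330.61

Yd = Y − T = 950 − 179 = 771
C = 400 + 0.91(771) = 400 + 701.61 = 1101.61
S = Yd − C = 771 − 1101.61 = -330.61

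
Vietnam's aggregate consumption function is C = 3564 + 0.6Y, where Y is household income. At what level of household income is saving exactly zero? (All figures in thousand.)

At break-even, C = Y: 3564 + 0.6Y = Y
0.4Y = 3564, so Y = 3564/0.4 = 8910

Y = 8910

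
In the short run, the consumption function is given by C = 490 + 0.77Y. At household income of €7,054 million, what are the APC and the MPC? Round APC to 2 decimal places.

MPC = 0.77 (the slope of the consumption function)
C = 490 + 0.77(7054) = 5921.58, so APC = 5921.58/7054 = 0.84

APC = 0.84; MPC = 0.77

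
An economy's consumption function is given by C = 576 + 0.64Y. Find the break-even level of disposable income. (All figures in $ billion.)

At break-even, C = Y: 576 + 0.64Y = Y
0.36Y = 576, so Y = 576/0.36 = 1600

Y = 1600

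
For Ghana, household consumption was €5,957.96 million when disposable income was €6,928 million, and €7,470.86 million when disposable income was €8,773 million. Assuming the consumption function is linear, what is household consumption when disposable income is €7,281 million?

C = 6247.42

MPC = (7470.86 − 5957.96)/(8773 − 6928) = 1512.9/1845 = 0.82
a = 5957.96 − 0.82(6928) = 5957.96 − 5680.96 = 277
C = 277 + 0.82(7281) = 277 + 5970.42 = 6247.42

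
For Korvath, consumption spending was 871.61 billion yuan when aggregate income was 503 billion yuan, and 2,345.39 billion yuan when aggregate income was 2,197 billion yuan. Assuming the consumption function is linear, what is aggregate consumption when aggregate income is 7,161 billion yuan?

C = 6664.07

MPC = (2345.39 − 871.61)/(2197 − 503) = 1473.78/1694 = 0.87
a = 871.61 − 0.87(503) = 871.61 − 437.61 = 434
C = 434 + 0.87(7161) = 434 + 6230.07 = 6664.07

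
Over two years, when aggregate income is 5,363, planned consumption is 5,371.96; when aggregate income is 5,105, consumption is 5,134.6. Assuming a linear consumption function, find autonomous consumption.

MPC = ΔC/ΔY = (5371.96 − 5134.6)/(5363 − 5105) = 237.36/258 = 0.92
a = C − MPC·Y = 5134.6 − 0.92(5105) = 5134.6 − 4696.6 = 438

a = 438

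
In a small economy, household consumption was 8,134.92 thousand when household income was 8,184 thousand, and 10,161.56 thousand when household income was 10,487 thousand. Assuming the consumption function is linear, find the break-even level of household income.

Y = 7775

MPC = (10161.56 − 8134.92)/(10487 − 8184) = 2026.64/2303 = 0.88
a = 8134.92 − 0.88(8184) = 8134.92 − 7201.92 = 933
Break-even: Y = a/(1−MPC) = 933/0.12 = 7775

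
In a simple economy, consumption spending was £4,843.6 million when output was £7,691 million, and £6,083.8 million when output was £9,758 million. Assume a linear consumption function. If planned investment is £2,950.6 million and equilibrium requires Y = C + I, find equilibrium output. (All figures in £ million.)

MPC = (6083.8 − 4843.6)/(9758 − 7691) = 1240.2/2067 = 0.6
a = 4843.6 − 0.6(7691) = 229
Equilibrium: Y = 229 + 0.6Y + 2950.6
0.4Y = 3179.6, so Y = 3179.6/0.4 = 7949

Y = 7949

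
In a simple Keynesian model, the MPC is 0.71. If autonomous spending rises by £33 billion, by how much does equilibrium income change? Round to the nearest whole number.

ΔY ≈ 114

The multiplier is 1/(1 − MPC) = 1/0.29.
ΔY = 33/0.29 = 113.79 ≈ 114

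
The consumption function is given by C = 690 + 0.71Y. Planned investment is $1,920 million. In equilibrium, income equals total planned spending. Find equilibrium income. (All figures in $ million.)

Y = 9000

Y = C + I = 690 + 0.71Y + 1920
Y − 0.71Y = 2610
0.29Y = 2610, so Y = 2610/0.29 = 9000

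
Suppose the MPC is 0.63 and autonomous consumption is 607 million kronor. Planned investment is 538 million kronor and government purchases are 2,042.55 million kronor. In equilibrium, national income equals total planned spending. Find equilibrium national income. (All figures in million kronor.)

Y = C + I + G = 607 + 0.63Y + 538 + 2042.55
Y − 0.63Y = 3187.55
0.37Y = 3187.55, so Y = 3187.55/0.37 = 8615

Y = 8615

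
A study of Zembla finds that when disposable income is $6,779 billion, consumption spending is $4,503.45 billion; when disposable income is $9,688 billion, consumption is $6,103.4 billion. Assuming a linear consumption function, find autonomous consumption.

MPC = ΔC/ΔY = (6103.4 − 4503.45)/(9688 − 6779) = 1599.95/2909 = 0.55
a = C − MPC·Y = 4503.45 − 0.55(6779) = 4503.45 − 3728.45 = 775

a = 775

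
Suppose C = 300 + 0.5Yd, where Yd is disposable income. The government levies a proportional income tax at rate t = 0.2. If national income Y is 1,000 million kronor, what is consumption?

C = 700

Yd = (1 − 0.2)(1000) = 0.8(1000) = 800
C = 300 + 0.5(800) = 300 + 400 = 700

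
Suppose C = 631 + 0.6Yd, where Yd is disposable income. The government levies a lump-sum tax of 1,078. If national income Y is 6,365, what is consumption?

Yd = Y − T = 6365 − 1078 = 5287
C = 631 + 0.6(5287) = 631 + 3172.2 = 3803.2

C = 3803.2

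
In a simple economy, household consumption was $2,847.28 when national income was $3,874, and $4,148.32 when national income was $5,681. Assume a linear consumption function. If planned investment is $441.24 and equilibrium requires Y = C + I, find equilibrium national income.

MPC = (4148.32 − 2847.28)/(5681 − 3874) = 1301.04/1807 = 0.72
a = 2847.28 − 0.72(3874) = 58
Equilibrium: Y = 58 + 0.72Y + 441.24
0.28Y = 499.24, so Y = 499.24/0.28 = 1783

Y = 1783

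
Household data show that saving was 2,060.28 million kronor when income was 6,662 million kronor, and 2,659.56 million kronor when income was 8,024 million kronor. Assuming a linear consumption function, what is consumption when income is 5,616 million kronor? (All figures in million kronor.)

MPS = ΔS/ΔY = (2659.56 − 2060.28)/(8024 − 6662) = 599.28/1362 = 0.44
MPC = 1 − MPS = 0.56
Autonomous saving = 2060.28 − 0.44(6662) = -871, so a = 871
C = 871 + 0.56(5616) = 871 + 3144.96 = 4015.96

C = 4015.96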